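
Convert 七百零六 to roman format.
Convert 七百零六 (Chinese numeral) → 7×100 + 6 = 706 (decimal)
Convert 706 (decimal) → 706 = 500 + 100 + 100 + 5 + 1 → DCCVI (Roman numeral)
DCCVI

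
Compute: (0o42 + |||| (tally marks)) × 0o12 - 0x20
Convert 0o42 (octal) → 4×8 + 2 = 34 (decimal)
Convert |||| (tally marks) → 4 (decimal)
Convert 0o12 (octal) → 1×8 + 2 = 10 (decimal)
Convert 0x20 (hexadecimal) → 2×16 = 32 (decimal)
Expression in decimal: (34 + 4) × 10 - 32
Parentheses first: 34 + 4 = 38
Multiply: 38 × 10 = 380
Subtract: 380 - 32 = 348
348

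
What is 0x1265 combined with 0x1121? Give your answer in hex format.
Convert 0x1265 (hexadecimal) → 1×4096 + 2×256 + 6×16 + 5 = 4709 (decimal)
Convert 0x1121 (hexadecimal) → 1×4096 + 1×256 + 2×16 + 1 = 4385 (decimal)
Compute 4709 + 4385 = 9094
Convert 9094 (decimal) → 9094 = 2×4096 + 3×256 + 8×16 + 6 → 0x2386 (hexadecimal)
0x2386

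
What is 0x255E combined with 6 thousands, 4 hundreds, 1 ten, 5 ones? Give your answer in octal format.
Convert 0x255E (hexadecimal) → 2×4096 + 5×256 + 5×16 + 14 = 9566 (decimal)
Convert 6 thousands, 4 hundreds, 1 ten, 5 ones (place-value notation) → 6×1000 + 4×100 + 1×10 + 5 = 6415 (decimal)
Compute 9566 + 6415 = 15981
Convert 15981 (decimal) → 15981 = 3×4096 + 7×512 + 1×64 + 5×8 + 5 → 0o37155 (octal)
0o37155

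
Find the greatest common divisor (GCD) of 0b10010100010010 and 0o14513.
Convert 0b10010100010010 (binary) → 8192 + 1024 + 256 + 16 + 2 = 9490 (decimal)
Convert 0o14513 (octal) → 1×4096 + 4×512 + 5×64 + 1×8 + 3 = 6475 (decimal)
Compute gcd(9490, 6475) = 5
5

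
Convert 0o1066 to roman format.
Convert 0o1066 (octal) → 1×512 + 6×8 + 6 = 566 (decimal)
Convert 566 (decimal) → 566 = 500 + 50 + 10 + 5 + 1 → DLXVI (Roman numeral)
DLXVI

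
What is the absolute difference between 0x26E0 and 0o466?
Convert 0x26E0 (hexadecimal) → 2×4096 + 6×256 + 14×16 = 9952 (decimal)
Convert 0o466 (octal) → 4×64 + 6×8 + 6 = 310 (decimal)
Compute |9952 - 310| = 9642
9642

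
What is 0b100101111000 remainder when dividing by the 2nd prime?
Convert 0b100101111000 (binary) → 2048 + 256 + 64 + 32 + 16 + 8 = 2424 (decimal)
Convert the 2nd prime (prime index) → 3 (decimal)
Compute 2424 mod 3 = 0
0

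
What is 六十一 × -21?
Convert 六十一 (Chinese numeral) → 6×10 + 1 = 61 (decimal)
Compute 61 × -21 = -1281
-1281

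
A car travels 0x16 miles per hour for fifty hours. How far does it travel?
Convert 0x16 (hexadecimal) → 1×16 + 6 = 22 (decimal)
Convert fifty (English words) → 50 (decimal)
Compute 22 × 50 = 1100
1100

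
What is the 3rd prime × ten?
Convert the 3rd prime (prime index) → 5 (decimal)
Convert ten (English words) → 10 (decimal)
Compute 5 × 10 = 50
50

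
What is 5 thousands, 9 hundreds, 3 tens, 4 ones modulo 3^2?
Convert 5 thousands, 9 hundreds, 3 tens, 4 ones (place-value notation) → 5×1000 + 9×100 + 3×10 + 4 = 5934 (decimal)
Convert 3^2 (power) → 9 (decimal)
Compute 5934 mod 9 = 3
3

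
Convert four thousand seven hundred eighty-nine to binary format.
Convert four thousand seven hundred eighty-nine (English words) → 4×1000 + 7×100 + 89 = 4789 (decimal)
Convert 4789 (decimal) → 4789 = 4096 + 512 + 128 + 32 + 16 + 4 + 1 → 0b1001010110101 (binary)
0b1001010110101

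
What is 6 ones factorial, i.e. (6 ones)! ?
Convert 6 ones (place-value notation) → 6 (decimal)
Compute 6! = 720
720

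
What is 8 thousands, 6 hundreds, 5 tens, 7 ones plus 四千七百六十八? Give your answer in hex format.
Convert 8 thousands, 6 hundreds, 5 tens, 7 ones (place-value notation) → 8×1000 + 6×100 + 5×10 + 7 = 8657 (decimal)
Convert 四千七百六十八 (Chinese numeral) → 4×1000 + 7×100 + 6×10 + 8 = 4768 (decimal)
Compute 8657 + 4768 = 13425
Convert 13425 (decimal) → 13425 = 3×4096 + 4×256 + 7×16 + 1 → 0x3471 (hexadecimal)
0x3471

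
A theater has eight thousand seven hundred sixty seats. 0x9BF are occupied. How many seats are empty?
Convert eight thousand seven hundred sixty (English words) → 8×1000 + 7×100 + 60 = 8760 (decimal)
Convert 0x9BF (hexadecimal) → 9×256 + 11×16 + 15 = 2495 (decimal)
Compute 8760 - 2495 = 6265
6265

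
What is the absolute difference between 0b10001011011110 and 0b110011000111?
Convert 0b10001011011110 (binary) → 8192 + 512 + 128 + 64 + 16 + 8 + 4 + 2 = 8926 (decimal)
Convert 0b110011000111 (binary) → 2048 + 1024 + 128 + 64 + 4 + 2 + 1 = 3271 (decimal)
Compute |8926 - 3271| = 5655
5655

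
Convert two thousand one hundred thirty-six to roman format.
Convert two thousand one hundred thirty-six (English words) → 2×1000 + 1×100 + 36 = 2136 (decimal)
Convert 2136 (decimal) → 2136 = 1000 + 1000 + 100 + 10 + 10 + 10 + 5 + 1 → MMCXXXVI (Roman numeral)
MMCXXXVI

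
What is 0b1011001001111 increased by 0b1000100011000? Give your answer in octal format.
Convert 0b1011001001111 (binary) → 4096 + 1024 + 512 + 64 + 8 + 4 + 2 + 1 = 5711 (decimal)
Convert 0b1000100011000 (binary) → 4096 + 256 + 16 + 8 = 4376 (decimal)
Compute 5711 + 4376 = 10087
Convert 10087 (decimal) → 10087 = 2×4096 + 3×512 + 5×64 + 4×8 + 7 → 0o23547 (octal)
0o23547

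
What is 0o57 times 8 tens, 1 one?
Convert 0o57 (octal) → 5×8 + 7 = 47 (decimal)
Convert 8 tens, 1 one (place-value notation) → 8×10 + 1 = 81 (decimal)
Compute 47 × 81 = 3807
3807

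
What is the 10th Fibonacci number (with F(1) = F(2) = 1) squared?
The 10th Fibonacci number (with F(1) = F(2) = 1): 1, 1, 2, 3, 5, 8, 13, 21, 34, 55 → 55
Compute 55² = 55 × 55 = 3025
3025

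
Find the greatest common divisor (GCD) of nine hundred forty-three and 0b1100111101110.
Convert nine hundred forty-three (English words) → 9×100 + 43 = 943 (decimal)
Convert 0b1100111101110 (binary) → 4096 + 2048 + 256 + 128 + 64 + 32 + 8 + 4 + 2 = 6638 (decimal)
Compute gcd(943, 6638) = 1
1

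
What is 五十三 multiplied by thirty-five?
Convert 五十三 (Chinese numeral) → 5×10 + 3 = 53 (decimal)
Convert thirty-five (English words) → 35 (decimal)
Compute 53 × 35 = 1855
1855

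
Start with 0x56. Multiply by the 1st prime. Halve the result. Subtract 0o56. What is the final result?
Convert 0x56 (hexadecimal) → 5×16 + 6 = 86 (decimal)
Start: 86
Convert the 1st prime (prime index) → 2 (decimal)
86 × 2 = 172
172 ÷ 2 = 86
Convert 0o56 (octal) → 5×8 + 6 = 46 (decimal)
86 - 46 = 40
40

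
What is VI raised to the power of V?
Convert VI (Roman numeral) → 5 + 1 = 6 (decimal)
Convert V (Roman numeral) → 5 (decimal)
Compute 6 ^ 5 = 7776
7776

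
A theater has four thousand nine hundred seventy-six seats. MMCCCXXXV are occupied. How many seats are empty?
Convert four thousand nine hundred seventy-six (English words) → 4×1000 + 9×100 + 76 = 4976 (decimal)
Convert MMCCCXXXV (Roman numeral) → 1000 + 1000 + 100 + 100 + 100 + 10 + 10 + 10 + 5 = 2335 (decimal)
Compute 4976 - 2335 = 2641
2641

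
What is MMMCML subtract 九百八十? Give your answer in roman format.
Convert MMMCML (Roman numeral) → 1000 + 1000 + 1000 + 900 + 50 = 3950 (decimal)
Convert 九百八十 (Chinese numeral) → 9×100 + 8×10 = 980 (decimal)
Compute 3950 - 980 = 2970
Convert 2970 (decimal) → 2970 = 1000 + 1000 + 900 + 50 + 10 + 10 → MMCMLXX (Roman numeral)
MMCMLXX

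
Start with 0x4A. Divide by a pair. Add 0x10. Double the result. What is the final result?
Convert 0x4A (hexadecimal) → 4×16 + 10 = 74 (decimal)
Start: 74
Convert a pair (colloquial) → 2 (decimal)
74 ÷ 2 = 37
Convert 0x10 (hexadecimal) → 1×16 = 16 (decimal)
37 + 16 = 53
53 × 2 = 106
106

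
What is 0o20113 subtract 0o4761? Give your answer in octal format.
Convert 0o20113 (octal) → 2×4096 + 1×64 + 1×8 + 3 = 8267 (decimal)
Convert 0o4761 (octal) → 4×512 + 7×64 + 6×8 + 1 = 2545 (decimal)
Compute 8267 - 2545 = 5722
Convert 5722 (decimal) → 5722 = 1×4096 + 3×512 + 1×64 + 3×8 + 2 → 0o13132 (octal)
0o13132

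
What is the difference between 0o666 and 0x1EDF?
Convert 0o666 (octal) → 6×64 + 6×8 + 6 = 438 (decimal)
Convert 0x1EDF (hexadecimal) → 1×4096 + 14×256 + 13×16 + 15 = 7903 (decimal)
Difference: |438 - 7903| = 7465
7465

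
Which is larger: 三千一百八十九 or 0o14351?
Convert 三千一百八十九 (Chinese numeral) → 3×1000 + 1×100 + 8×10 + 9 = 3189 (decimal)
Convert 0o14351 (octal) → 1×4096 + 4×512 + 3×64 + 5×8 + 1 = 6377 (decimal)
Compare 3189 vs 6377: larger = 6377
6377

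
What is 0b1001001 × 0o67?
Convert 0b1001001 (binary) → 64 + 8 + 1 = 73 (decimal)
Convert 0o67 (octal) → 6×8 + 7 = 55 (decimal)
Compute 73 × 55 = 4015
4015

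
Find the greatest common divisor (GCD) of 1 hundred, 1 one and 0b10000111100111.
Convert 1 hundred, 1 one (place-value notation) → 1×100 + 1 = 101 (decimal)
Convert 0b10000111100111 (binary) → 8192 + 256 + 128 + 64 + 32 + 4 + 2 + 1 = 8679 (decimal)
Compute gcd(101, 8679) = 1
1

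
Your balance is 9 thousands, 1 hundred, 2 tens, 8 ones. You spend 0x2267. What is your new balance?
Convert 9 thousands, 1 hundred, 2 tens, 8 ones (place-value notation) → 9×1000 + 1×100 + 2×10 + 8 = 9128 (decimal)
Convert 0x2267 (hexadecimal) → 2×4096 + 2×256 + 6×16 + 7 = 8807 (decimal)
Compute 9128 - 8807 = 321
321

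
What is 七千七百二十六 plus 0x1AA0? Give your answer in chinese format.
Convert 七千七百二十六 (Chinese numeral) → 7×1000 + 7×100 + 2×10 + 6 = 7726 (decimal)
Convert 0x1AA0 (hexadecimal) → 1×4096 + 10×256 + 10×16 = 6816 (decimal)
Compute 7726 + 6816 = 14542
Convert 14542 (decimal) → 14542 = 1×10000 + 4×1000 + 5×100 + 4×10 + 2 → 一万四千五百四十二 (Chinese numeral)
一万四千五百四十二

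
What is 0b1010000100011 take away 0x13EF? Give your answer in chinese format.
Convert 0b1010000100011 (binary) → 4096 + 1024 + 32 + 2 + 1 = 5155 (decimal)
Convert 0x13EF (hexadecimal) → 1×4096 + 3×256 + 14×16 + 15 = 5103 (decimal)
Compute 5155 - 5103 = 52
Convert 52 (decimal) → 52 = 5×10 + 2 → 五十二 (Chinese numeral)
五十二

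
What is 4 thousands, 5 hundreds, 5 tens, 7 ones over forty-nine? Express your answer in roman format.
Convert 4 thousands, 5 hundreds, 5 tens, 7 ones (place-value notation) → 4×1000 + 5×100 + 5×10 + 7 = 4557 (decimal)
Convert forty-nine (English words) → 49 (decimal)
Compute 4557 ÷ 49 = 93
Convert 93 (decimal) → 93 = 90 + 1 + 1 + 1 → XCIII (Roman numeral)
XCIII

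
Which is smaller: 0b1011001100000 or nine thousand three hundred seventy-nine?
Convert 0b1011001100000 (binary) → 4096 + 1024 + 512 + 64 + 32 = 5728 (decimal)
Convert nine thousand three hundred seventy-nine (English words) → 9×1000 + 3×100 + 79 = 9379 (decimal)
Compare 5728 vs 9379: smaller = 5728
5728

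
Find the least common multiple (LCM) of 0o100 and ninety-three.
Convert 0o100 (octal) → 1×64 = 64 (decimal)
Convert ninety-three (English words) → 93 (decimal)
Compute lcm(64, 93) = 5952
5952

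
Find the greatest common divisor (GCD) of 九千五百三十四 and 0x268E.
Convert 九千五百三十四 (Chinese numeral) → 9×1000 + 5×100 + 3×10 + 4 = 9534 (decimal)
Convert 0x268E (hexadecimal) → 2×4096 + 6×256 + 8×16 + 14 = 9870 (decimal)
Compute gcd(9534, 9870) = 42
42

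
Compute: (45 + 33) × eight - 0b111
Convert eight (English words) → 8 (decimal)
Convert 0b111 (binary) → 4 + 2 + 1 = 7 (decimal)
Expression in decimal: (45 + 33) × 8 - 7
Parentheses first: 45 + 33 = 78
Multiply: 78 × 8 = 624
Subtract: 624 - 7 = 617
617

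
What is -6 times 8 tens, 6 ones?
Convert 8 tens, 6 ones (place-value notation) → 8×10 + 6 = 86 (decimal)
Compute -6 × 86 = -516
-516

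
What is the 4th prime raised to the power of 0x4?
Convert the 4th prime (prime index) → 7 (decimal)
Convert 0x4 (hexadecimal) → 4 (decimal)
Compute 7 ^ 4 = 2401
2401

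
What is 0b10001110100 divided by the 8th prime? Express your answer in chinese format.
Convert 0b10001110100 (binary) → 1024 + 64 + 32 + 16 + 4 = 1140 (decimal)
Convert the 8th prime (prime index) → 19 (decimal)
Compute 1140 ÷ 19 = 60
Convert 60 (decimal) → 60 = 6×10 → 六十 (Chinese numeral)
六十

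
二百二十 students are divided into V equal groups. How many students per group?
Convert 二百二十 (Chinese numeral) → 2×100 + 2×10 = 220 (decimal)
Convert V (Roman numeral) → 5 (decimal)
Compute 220 ÷ 5 = 44
44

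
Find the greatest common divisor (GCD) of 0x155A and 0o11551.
Convert 0x155A (hexadecimal) → 1×4096 + 5×256 + 5×16 + 10 = 5466 (decimal)
Convert 0o11551 (octal) → 1×4096 + 1×512 + 5×64 + 5×8 + 1 = 4969 (decimal)
Compute gcd(5466, 4969) = 1
1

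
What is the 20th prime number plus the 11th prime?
The 20th prime number = 71
Convert the 11th prime (prime index) → 31 (decimal)
Compute 71 + 31 = 102
102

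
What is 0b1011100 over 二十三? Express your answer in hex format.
Convert 0b1011100 (binary) → 64 + 16 + 8 + 4 = 92 (decimal)
Convert 二十三 (Chinese numeral) → 2×10 + 3 = 23 (decimal)
Compute 92 ÷ 23 = 4
Convert 4 (decimal) → 0x4 (hexadecimal)
0x4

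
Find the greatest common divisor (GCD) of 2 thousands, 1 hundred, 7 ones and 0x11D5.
Convert 2 thousands, 1 hundred, 7 ones (place-value notation) → 2×1000 + 1×100 + 7 = 2107 (decimal)
Convert 0x11D5 (hexadecimal) → 1×4096 + 1×256 + 13×16 + 5 = 4565 (decimal)
Compute gcd(2107, 4565) = 1
1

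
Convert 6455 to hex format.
Convert 6455 (decimal) → 6455 = 1×4096 + 9×256 + 3×16 + 7 → 0x1937 (hexadecimal)
0x1937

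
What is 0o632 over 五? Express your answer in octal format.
Convert 0o632 (octal) → 6×64 + 3×8 + 2 = 410 (decimal)
Convert 五 (Chinese numeral) → 5 (decimal)
Compute 410 ÷ 5 = 82
Convert 82 (decimal) → 82 = 1×64 + 2×8 + 2 → 0o122 (octal)
0o122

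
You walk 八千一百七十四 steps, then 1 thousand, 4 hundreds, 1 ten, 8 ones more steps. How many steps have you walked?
Convert 八千一百七十四 (Chinese numeral) → 8×1000 + 1×100 + 7×10 + 4 = 8174 (decimal)
Convert 1 thousand, 4 hundreds, 1 ten, 8 ones (place-value notation) → 1×1000 + 4×100 + 1×10 + 8 = 1418 (decimal)
Compute 8174 + 1418 = 9592
9592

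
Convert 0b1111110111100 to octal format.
Convert 0b1111110111100 (binary) → 4096 + 2048 + 1024 + 512 + 256 + 128 + 32 + 16 + 8 + 4 = 8124 (decimal)
Convert 8124 (decimal) → 8124 = 1×4096 + 7×512 + 6×64 + 7×8 + 4 → 0o17674 (octal)
0o17674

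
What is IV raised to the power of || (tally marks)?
Convert IV (Roman numeral) → 4 (decimal)
Convert || (tally marks) → 2 (decimal)
Compute 4 ^ 2 = 16
16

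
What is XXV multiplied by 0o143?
Convert XXV (Roman numeral) → 10 + 10 + 5 = 25 (decimal)
Convert 0o143 (octal) → 1×64 + 4×8 + 3 = 99 (decimal)
Compute 25 × 99 = 2475
2475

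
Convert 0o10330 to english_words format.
Convert 0o10330 (octal) → 1×4096 + 3×64 + 3×8 = 4312 (decimal)
Convert 4312 (decimal) → 4312 = 4×1000 + 3×100 + 12 → four thousand three hundred twelve (English words)
four thousand three hundred twelve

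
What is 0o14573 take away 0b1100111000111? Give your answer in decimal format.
Convert 0o14573 (octal) → 1×4096 + 4×512 + 5×64 + 7×8 + 3 = 6523 (decimal)
Convert 0b1100111000111 (binary) → 4096 + 2048 + 256 + 128 + 64 + 4 + 2 + 1 = 6599 (decimal)
Compute 6523 - 6599 = -76
-76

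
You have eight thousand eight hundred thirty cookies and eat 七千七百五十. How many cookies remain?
Convert eight thousand eight hundred thirty (English words) → 8×1000 + 8×100 + 30 = 8830 (decimal)
Convert 七千七百五十 (Chinese numeral) → 7×1000 + 7×100 + 5×10 = 7750 (decimal)
Compute 8830 - 7750 = 1080
1080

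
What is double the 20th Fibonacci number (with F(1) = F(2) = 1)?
The 20th Fibonacci number (with F(1) = F(2) = 1) = 6765
Compute 6765 × 2 = 13530
13530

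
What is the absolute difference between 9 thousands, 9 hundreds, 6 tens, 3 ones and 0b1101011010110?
Convert 9 thousands, 9 hundreds, 6 tens, 3 ones (place-value notation) → 9×1000 + 9×100 + 6×10 + 3 = 9963 (decimal)
Convert 0b1101011010110 (binary) → 4096 + 2048 + 512 + 128 + 64 + 16 + 4 + 2 = 6870 (decimal)
Compute |9963 - 6870| = 3093
3093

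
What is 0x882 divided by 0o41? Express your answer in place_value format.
Convert 0x882 (hexadecimal) → 8×256 + 8×16 + 2 = 2178 (decimal)
Convert 0o41 (octal) → 4×8 + 1 = 33 (decimal)
Compute 2178 ÷ 33 = 66
Convert 66 (decimal) → 66 = 6×10 + 6 → 6 tens, 6 ones (place-value notation)
6 tens, 6 ones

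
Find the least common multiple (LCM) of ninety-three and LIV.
Convert ninety-three (English words) → 93 (decimal)
Convert LIV (Roman numeral) → 50 + 4 = 54 (decimal)
Compute lcm(93, 54) = 1674
1674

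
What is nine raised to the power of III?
Convert nine (English words) → 9 (decimal)
Convert III (Roman numeral) → 1 + 1 + 1 = 3 (decimal)
Compute 9 ^ 3 = 729
729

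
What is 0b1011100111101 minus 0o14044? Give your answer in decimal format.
Convert 0b1011100111101 (binary) → 4096 + 1024 + 512 + 256 + 32 + 16 + 8 + 4 + 1 = 5949 (decimal)
Convert 0o14044 (octal) → 1×4096 + 4×512 + 4×8 + 4 = 6180 (decimal)
Compute 5949 - 6180 = -231
-231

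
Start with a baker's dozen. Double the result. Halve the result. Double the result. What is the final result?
Convert a baker's dozen (colloquial) → 13 (decimal)
Start: 13
13 × 2 = 26
26 ÷ 2 = 13
13 × 2 = 26
26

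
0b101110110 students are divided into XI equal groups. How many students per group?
Convert 0b101110110 (binary) → 256 + 64 + 32 + 16 + 4 + 2 = 374 (decimal)
Convert XI (Roman numeral) → 10 + 1 = 11 (decimal)
Compute 374 ÷ 11 = 34
34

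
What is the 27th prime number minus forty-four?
The 27th prime number = 103
Convert forty-four (English words) → 44 (decimal)
Compute 103 - 44 = 59
59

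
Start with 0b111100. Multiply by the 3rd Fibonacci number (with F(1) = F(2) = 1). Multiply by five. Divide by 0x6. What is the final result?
Convert 0b111100 (binary) → 32 + 16 + 8 + 4 = 60 (decimal)
Start: 60
Convert the 3rd Fibonacci number (with F(1) = F(2) = 1) (Fibonacci index) → 1, 1, 2 → 2 (decimal)
60 × 2 = 120
Convert five (English words) → 5 (decimal)
120 × 5 = 600
Convert 0x6 (hexadecimal) → 6 (decimal)
600 ÷ 6 = 100
100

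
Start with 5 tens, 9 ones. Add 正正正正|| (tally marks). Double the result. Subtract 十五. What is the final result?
Convert 5 tens, 9 ones (place-value notation) → 5×10 + 9 = 59 (decimal)
Start: 59
Convert 正正正正|| (tally marks) → 5 + 5 + 5 + 5 + 2 = 22 (decimal)
59 + 22 = 81
81 × 2 = 162
Convert 十五 (Chinese numeral) → 1×10 + 5 = 15 (decimal)
162 - 15 = 147
147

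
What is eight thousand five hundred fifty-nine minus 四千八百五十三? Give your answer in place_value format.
Convert eight thousand five hundred fifty-nine (English words) → 8×1000 + 5×100 + 59 = 8559 (decimal)
Convert 四千八百五十三 (Chinese numeral) → 4×1000 + 8×100 + 5×10 + 3 = 4853 (decimal)
Compute 8559 - 4853 = 3706
Convert 3706 (decimal) → 3706 = 3×1000 + 7×100 + 6 → 3 thousands, 7 hundreds, 6 ones (place-value notation)
3 thousands, 7 hundreds, 6 ones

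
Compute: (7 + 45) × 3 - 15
Parentheses first: 7 + 45 = 52
Multiply: 52 × 3 = 156
Subtract: 156 - 15 = 141
141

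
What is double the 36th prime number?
The 36th prime number = 151
Compute 151 × 2 = 302
302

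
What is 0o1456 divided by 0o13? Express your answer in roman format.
Convert 0o1456 (octal) → 1×512 + 4×64 + 5×8 + 6 = 814 (decimal)
Convert 0o13 (octal) → 1×8 + 3 = 11 (decimal)
Compute 814 ÷ 11 = 74
Convert 74 (decimal) → 74 = 50 + 10 + 10 + 4 → LXXIV (Roman numeral)
LXXIV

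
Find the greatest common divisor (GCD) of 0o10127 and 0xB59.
Convert 0o10127 (octal) → 1×4096 + 1×64 + 2×8 + 7 = 4183 (decimal)
Convert 0xB59 (hexadecimal) → 11×256 + 5×16 + 9 = 2905 (decimal)
Compute gcd(4183, 2905) = 1
1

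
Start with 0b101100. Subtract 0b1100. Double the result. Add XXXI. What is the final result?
Convert 0b101100 (binary) → 32 + 8 + 4 = 44 (decimal)
Start: 44
Convert 0b1100 (binary) → 8 + 4 = 12 (decimal)
44 - 12 = 32
32 × 2 = 64
Convert XXXI (Roman numeral) → 10 + 10 + 10 + 1 = 31 (decimal)
64 + 31 = 95
95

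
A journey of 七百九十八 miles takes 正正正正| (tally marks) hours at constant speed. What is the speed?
Convert 七百九十八 (Chinese numeral) → 7×100 + 9×10 + 8 = 798 (decimal)
Convert 正正正正| (tally marks) → 5 + 5 + 5 + 5 + 1 = 21 (decimal)
Compute 798 ÷ 21 = 38
38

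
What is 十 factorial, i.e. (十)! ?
Convert 十 (Chinese numeral) → 1×10 = 10 (decimal)
Compute 10! = 3628800
3628800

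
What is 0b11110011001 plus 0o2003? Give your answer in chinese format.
Convert 0b11110011001 (binary) → 1024 + 512 + 256 + 128 + 16 + 8 + 1 = 1945 (decimal)
Convert 0o2003 (octal) → 2×512 + 3 = 1027 (decimal)
Compute 1945 + 1027 = 2972
Convert 2972 (decimal) → 2972 = 2×1000 + 9×100 + 7×10 + 2 → 二千九百七十二 (Chinese numeral)
二千九百七十二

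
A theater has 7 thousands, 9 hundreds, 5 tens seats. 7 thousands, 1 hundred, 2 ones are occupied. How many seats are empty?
Convert 7 thousands, 9 hundreds, 5 tens (place-value notation) → 7×1000 + 9×100 + 5×10 = 7950 (decimal)
Convert 7 thousands, 1 hundred, 2 ones (place-value notation) → 7×1000 + 1×100 + 2 = 7102 (decimal)
Compute 7950 - 7102 = 848
848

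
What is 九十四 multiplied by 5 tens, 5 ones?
Convert 九十四 (Chinese numeral) → 9×10 + 4 = 94 (decimal)
Convert 5 tens, 5 ones (place-value notation) → 5×10 + 5 = 55 (decimal)
Compute 94 × 55 = 5170
5170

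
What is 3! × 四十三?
Convert 3! (factorial) → 6 (decimal)
Convert 四十三 (Chinese numeral) → 4×10 + 3 = 43 (decimal)
Compute 6 × 43 = 258
258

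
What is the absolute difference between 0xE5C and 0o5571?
Convert 0xE5C (hexadecimal) → 14×256 + 5×16 + 12 = 3676 (decimal)
Convert 0o5571 (octal) → 5×512 + 5×64 + 7×8 + 1 = 2937 (decimal)
Compute |3676 - 2937| = 739
739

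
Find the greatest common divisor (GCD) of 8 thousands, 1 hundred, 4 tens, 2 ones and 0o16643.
Convert 8 thousands, 1 hundred, 4 tens, 2 ones (place-value notation) → 8×1000 + 1×100 + 4×10 + 2 = 8142 (decimal)
Convert 0o16643 (octal) → 1×4096 + 6×512 + 6×64 + 4×8 + 3 = 7587 (decimal)
Compute gcd(8142, 7587) = 3
3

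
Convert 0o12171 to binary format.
Convert 0o12171 (octal) → 1×4096 + 2×512 + 1×64 + 7×8 + 1 = 5241 (decimal)
Convert 5241 (decimal) → 5241 = 4096 + 1024 + 64 + 32 + 16 + 8 + 1 → 0b1010001111001 (binary)
0b1010001111001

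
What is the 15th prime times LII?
Convert the 15th prime (prime index) → 47 (decimal)
Convert LII (Roman numeral) → 50 + 1 + 1 = 52 (decimal)
Compute 47 × 52 = 2444
2444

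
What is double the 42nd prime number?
The 42nd prime number = 181
Compute 181 × 2 = 362
362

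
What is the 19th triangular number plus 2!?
The 19th triangular number = 19×20/2 = 190
Convert 2! (factorial) → 2 (decimal)
Compute 190 + 2 = 192
192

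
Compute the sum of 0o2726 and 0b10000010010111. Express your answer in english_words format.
Convert 0o2726 (octal) → 2×512 + 7×64 + 2×8 + 6 = 1494 (decimal)
Convert 0b10000010010111 (binary) → 8192 + 128 + 16 + 4 + 2 + 1 = 8343 (decimal)
Compute 1494 + 8343 = 9837
Convert 9837 (decimal) → 9837 = 9×1000 + 8×100 + 37 → nine thousand eight hundred thirty-seven (English words)
nine thousand eight hundred thirty-seven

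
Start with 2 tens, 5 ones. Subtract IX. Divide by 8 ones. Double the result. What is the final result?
Convert 2 tens, 5 ones (place-value notation) → 2×10 + 5 = 25 (decimal)
Start: 25
Convert IX (Roman numeral) → 9 (decimal)
25 - 9 = 16
Convert 8 ones (place-value notation) → 8 (decimal)
16 ÷ 8 = 2
2 × 2 = 4
4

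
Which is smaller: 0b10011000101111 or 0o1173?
Convert 0b10011000101111 (binary) → 8192 + 1024 + 512 + 32 + 8 + 4 + 2 + 1 = 9775 (decimal)
Convert 0o1173 (octal) → 1×512 + 1×64 + 7×8 + 3 = 635 (decimal)
Compare 9775 vs 635: smaller = 635
635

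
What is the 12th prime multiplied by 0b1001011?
Convert the 12th prime (prime index) → 37 (decimal)
Convert 0b1001011 (binary) → 64 + 8 + 2 + 1 = 75 (decimal)
Compute 37 × 75 = 2775
2775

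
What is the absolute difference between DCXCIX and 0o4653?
Convert DCXCIX (Roman numeral) → 500 + 100 + 90 + 9 = 699 (decimal)
Convert 0o4653 (octal) → 4×512 + 6×64 + 5×8 + 3 = 2475 (decimal)
Compute |699 - 2475| = 1776
1776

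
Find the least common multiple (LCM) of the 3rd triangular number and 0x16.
Convert the 3rd triangular number (triangular index) → 3×4/2 = 6 (decimal)
Convert 0x16 (hexadecimal) → 1×16 + 6 = 22 (decimal)
Compute lcm(6, 22) = 66
66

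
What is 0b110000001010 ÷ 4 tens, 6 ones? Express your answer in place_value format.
Convert 0b110000001010 (binary) → 2048 + 1024 + 8 + 2 = 3082 (decimal)
Convert 4 tens, 6 ones (place-value notation) → 4×10 + 6 = 46 (decimal)
Compute 3082 ÷ 46 = 67
Convert 67 (decimal) → 67 = 6×10 + 7 → 6 tens, 7 ones (place-value notation)
6 tens, 7 ones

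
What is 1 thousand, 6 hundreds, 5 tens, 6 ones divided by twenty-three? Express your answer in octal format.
Convert 1 thousand, 6 hundreds, 5 tens, 6 ones (place-value notation) → 1×1000 + 6×100 + 5×10 + 6 = 1656 (decimal)
Convert twenty-three (English words) → 23 (decimal)
Compute 1656 ÷ 23 = 72
Convert 72 (decimal) → 72 = 1×64 + 1×8 → 0o110 (octal)
0o110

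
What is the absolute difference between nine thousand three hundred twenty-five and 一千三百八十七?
Convert nine thousand three hundred twenty-five (English words) → 9×1000 + 3×100 + 25 = 9325 (decimal)
Convert 一千三百八十七 (Chinese numeral) → 1×1000 + 3×100 + 8×10 + 7 = 1387 (decimal)
Compute |9325 - 1387| = 7938
7938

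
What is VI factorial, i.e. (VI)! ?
Convert VI (Roman numeral) → 5 + 1 = 6 (decimal)
Compute 6! = 720
720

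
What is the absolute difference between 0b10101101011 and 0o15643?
Convert 0b10101101011 (binary) → 1024 + 256 + 64 + 32 + 8 + 2 + 1 = 1387 (decimal)
Convert 0o15643 (octal) → 1×4096 + 5×512 + 6×64 + 4×8 + 3 = 7075 (decimal)
Compute |1387 - 7075| = 5688
5688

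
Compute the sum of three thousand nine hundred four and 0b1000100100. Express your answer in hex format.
Convert three thousand nine hundred four (English words) → 3×1000 + 9×100 + 4 = 3904 (decimal)
Convert 0b1000100100 (binary) → 512 + 32 + 4 = 548 (decimal)
Compute 3904 + 548 = 4452
Convert 4452 (decimal) → 4452 = 1×4096 + 1×256 + 6×16 + 4 → 0x1164 (hexadecimal)
0x1164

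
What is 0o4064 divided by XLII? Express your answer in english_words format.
Convert 0o4064 (octal) → 4×512 + 6×8 + 4 = 2100 (decimal)
Convert XLII (Roman numeral) → 40 + 1 + 1 = 42 (decimal)
Compute 2100 ÷ 42 = 50
Convert 50 (decimal) → fifty (English words)
fifty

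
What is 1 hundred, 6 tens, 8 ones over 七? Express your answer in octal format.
Convert 1 hundred, 6 tens, 8 ones (place-value notation) → 1×100 + 6×10 + 8 = 168 (decimal)
Convert 七 (Chinese numeral) → 7 (decimal)
Compute 168 ÷ 7 = 24
Convert 24 (decimal) → 24 = 3×8 → 0o30 (octal)
0o30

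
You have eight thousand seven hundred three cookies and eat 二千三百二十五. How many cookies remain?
Convert eight thousand seven hundred three (English words) → 8×1000 + 7×100 + 3 = 8703 (decimal)
Convert 二千三百二十五 (Chinese numeral) → 2×1000 + 3×100 + 2×10 + 5 = 2325 (decimal)
Compute 8703 - 2325 = 6378
6378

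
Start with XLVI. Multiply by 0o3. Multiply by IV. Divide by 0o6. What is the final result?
Convert XLVI (Roman numeral) → 40 + 5 + 1 = 46 (decimal)
Start: 46
Convert 0o3 (octal) → 3 (decimal)
46 × 3 = 138
Convert IV (Roman numeral) → 4 (decimal)
138 × 4 = 552
Convert 0o6 (octal) → 6 (decimal)
552 ÷ 6 = 92
92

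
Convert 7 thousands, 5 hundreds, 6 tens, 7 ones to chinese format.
Convert 7 thousands, 5 hundreds, 6 tens, 7 ones (place-value notation) → 7×1000 + 5×100 + 6×10 + 7 = 7567 (decimal)
Convert 7567 (decimal) → 7567 = 7×1000 + 5×100 + 6×10 + 7 → 七千五百六十七 (Chinese numeral)
七千五百六十七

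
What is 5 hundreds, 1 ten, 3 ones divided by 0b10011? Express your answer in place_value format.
Convert 5 hundreds, 1 ten, 3 ones (place-value notation) → 5×100 + 1×10 + 3 = 513 (decimal)
Convert 0b10011 (binary) → 16 + 2 + 1 = 19 (decimal)
Compute 513 ÷ 19 = 27
Convert 27 (decimal) → 27 = 2×10 + 7 → 2 tens, 7 ones (place-value notation)
2 tens, 7 ones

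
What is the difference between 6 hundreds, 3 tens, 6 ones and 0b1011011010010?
Convert 6 hundreds, 3 tens, 6 ones (place-value notation) → 6×100 + 3×10 + 6 = 636 (decimal)
Convert 0b1011011010010 (binary) → 4096 + 1024 + 512 + 128 + 64 + 16 + 2 = 5842 (decimal)
Difference: |636 - 5842| = 5206
5206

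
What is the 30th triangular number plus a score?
The 30th triangular number = 30×31/2 = 465
Convert a score (colloquial) → 20 (decimal)
Compute 465 + 20 = 485
485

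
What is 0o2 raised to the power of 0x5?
Convert 0o2 (octal) → 2 (decimal)
Convert 0x5 (hexadecimal) → 5 (decimal)
Compute 2 ^ 5 = 32
32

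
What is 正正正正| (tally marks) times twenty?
Convert 正正正正| (tally marks) → 5 + 5 + 5 + 5 + 1 = 21 (decimal)
Convert twenty (English words) → 20 (decimal)
Compute 21 × 20 = 420
420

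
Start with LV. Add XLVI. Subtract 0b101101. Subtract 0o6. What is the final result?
Convert LV (Roman numeral) → 50 + 5 = 55 (decimal)
Start: 55
Convert XLVI (Roman numeral) → 40 + 5 + 1 = 46 (decimal)
55 + 46 = 101
Convert 0b101101 (binary) → 32 + 8 + 4 + 1 = 45 (decimal)
101 - 45 = 56
Convert 0o6 (octal) → 6 (decimal)
56 - 6 = 50
50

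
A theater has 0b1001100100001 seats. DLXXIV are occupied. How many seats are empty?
Convert 0b1001100100001 (binary) → 4096 + 512 + 256 + 32 + 1 = 4897 (decimal)
Convert DLXXIV (Roman numeral) → 500 + 50 + 10 + 10 + 4 = 574 (decimal)
Compute 4897 - 574 = 4323
4323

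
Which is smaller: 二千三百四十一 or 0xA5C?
Convert 二千三百四十一 (Chinese numeral) → 2×1000 + 3×100 + 4×10 + 1 = 2341 (decimal)
Convert 0xA5C (hexadecimal) → 10×256 + 5×16 + 12 = 2652 (decimal)
Compare 2341 vs 2652: smaller = 2341
2341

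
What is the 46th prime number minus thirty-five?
The 46th prime number = 199
Convert thirty-five (English words) → 35 (decimal)
Compute 199 - 35 = 164
164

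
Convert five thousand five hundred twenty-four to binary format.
Convert five thousand five hundred twenty-four (English words) → 5×1000 + 5×100 + 24 = 5524 (decimal)
Convert 5524 (decimal) → 5524 = 4096 + 1024 + 256 + 128 + 16 + 4 → 0b1010110010100 (binary)
0b1010110010100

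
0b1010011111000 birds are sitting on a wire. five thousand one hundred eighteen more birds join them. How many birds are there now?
Convert 0b1010011111000 (binary) → 4096 + 1024 + 128 + 64 + 32 + 16 + 8 = 5368 (decimal)
Convert five thousand one hundred eighteen (English words) → 5×1000 + 1×100 + 18 = 5118 (decimal)
Compute 5368 + 5118 = 10486
10486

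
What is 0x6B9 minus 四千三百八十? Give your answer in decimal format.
Convert 0x6B9 (hexadecimal) → 6×256 + 11×16 + 9 = 1721 (decimal)
Convert 四千三百八十 (Chinese numeral) → 4×1000 + 3×100 + 8×10 = 4380 (decimal)
Compute 1721 - 4380 = -2659
-2659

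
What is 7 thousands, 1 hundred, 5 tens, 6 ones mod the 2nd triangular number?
Convert 7 thousands, 1 hundred, 5 tens, 6 ones (place-value notation) → 7×1000 + 1×100 + 5×10 + 6 = 7156 (decimal)
Convert the 2nd triangular number (triangular index) → 2×3/2 = 3 (decimal)
Compute 7156 mod 3 = 1
1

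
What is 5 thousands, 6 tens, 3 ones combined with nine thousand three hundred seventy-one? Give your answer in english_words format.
Convert 5 thousands, 6 tens, 3 ones (place-value notation) → 5×1000 + 6×10 + 3 = 5063 (decimal)
Convert nine thousand three hundred seventy-one (English words) → 9×1000 + 3×100 + 71 = 9371 (decimal)
Compute 5063 + 9371 = 14434
Convert 14434 (decimal) → 14434 = 14×1000 + 4×100 + 34 → fourteen thousand four hundred thirty-four (English words)
fourteen thousand four hundred thirty-four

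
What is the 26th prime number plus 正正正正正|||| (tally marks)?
The 26th prime number = 101
Convert 正正正正正|||| (tally marks) → 5 + 5 + 5 + 5 + 5 + 4 = 29 (decimal)
Compute 101 + 29 = 130
130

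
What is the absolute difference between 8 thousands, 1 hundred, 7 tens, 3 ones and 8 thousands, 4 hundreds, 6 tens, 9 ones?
Convert 8 thousands, 1 hundred, 7 tens, 3 ones (place-value notation) → 8×1000 + 1×100 + 7×10 + 3 = 8173 (decimal)
Convert 8 thousands, 4 hundreds, 6 tens, 9 ones (place-value notation) → 8×1000 + 4×100 + 6×10 + 9 = 8469 (decimal)
Compute |8173 - 8469| = 296
296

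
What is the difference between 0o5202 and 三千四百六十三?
Convert 0o5202 (octal) → 5×512 + 2×64 + 2 = 2690 (decimal)
Convert 三千四百六十三 (Chinese numeral) → 3×1000 + 4×100 + 6×10 + 3 = 3463 (decimal)
Difference: |2690 - 3463| = 773
773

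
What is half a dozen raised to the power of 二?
Convert half a dozen (colloquial) → 6 (decimal)
Convert 二 (Chinese numeral) → 2 (decimal)
Compute 6 ^ 2 = 36
36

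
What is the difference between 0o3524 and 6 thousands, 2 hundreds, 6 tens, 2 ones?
Convert 0o3524 (octal) → 3×512 + 5×64 + 2×8 + 4 = 1876 (decimal)
Convert 6 thousands, 2 hundreds, 6 tens, 2 ones (place-value notation) → 6×1000 + 2×100 + 6×10 + 2 = 6262 (decimal)
Difference: |1876 - 6262| = 4386
4386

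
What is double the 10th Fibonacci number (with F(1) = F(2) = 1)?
The 10th Fibonacci number (with F(1) = F(2) = 1): 1, 1, 2, 3, 5, 8, 13, 21, 34, 55 → 55
Compute 55 × 2 = 110
110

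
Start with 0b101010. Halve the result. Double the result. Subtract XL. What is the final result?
Convert 0b101010 (binary) → 32 + 8 + 2 = 42 (decimal)
Start: 42
42 ÷ 2 = 21
21 × 2 = 42
Convert XL (Roman numeral) → 40 (decimal)
42 - 40 = 2
2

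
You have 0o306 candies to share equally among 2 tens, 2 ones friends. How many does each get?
Convert 0o306 (octal) → 3×64 + 6 = 198 (decimal)
Convert 2 tens, 2 ones (place-value notation) → 2×10 + 2 = 22 (decimal)
Compute 198 ÷ 22 = 9
9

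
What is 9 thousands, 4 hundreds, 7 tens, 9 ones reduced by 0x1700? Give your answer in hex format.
Convert 9 thousands, 4 hundreds, 7 tens, 9 ones (place-value notation) → 9×1000 + 4×100 + 7×10 + 9 = 9479 (decimal)
Convert 0x1700 (hexadecimal) → 1×4096 + 7×256 = 5888 (decimal)
Compute 9479 - 5888 = 3591
Convert 3591 (decimal) → 3591 = 14×256 + 7 → 0xE07 (hexadecimal)
0xE07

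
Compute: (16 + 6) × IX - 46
Convert IX (Roman numeral) → 9 (decimal)
Expression in decimal: (16 + 6) × 9 - 46
Parentheses first: 16 + 6 = 22
Multiply: 22 × 9 = 198
Subtract: 198 - 46 = 152
152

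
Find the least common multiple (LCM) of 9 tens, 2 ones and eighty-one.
Convert 9 tens, 2 ones (place-value notation) → 9×10 + 2 = 92 (decimal)
Convert eighty-one (English words) → 81 (decimal)
Compute lcm(92, 81) = 7452
7452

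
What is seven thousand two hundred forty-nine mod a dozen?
Convert seven thousand two hundred forty-nine (English words) → 7×1000 + 2×100 + 49 = 7249 (decimal)
Convert a dozen (colloquial) → 12 (decimal)
Compute 7249 mod 12 = 1
1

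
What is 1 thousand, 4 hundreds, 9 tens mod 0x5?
Convert 1 thousand, 4 hundreds, 9 tens (place-value notation) → 1×1000 + 4×100 + 9×10 = 1490 (decimal)
Convert 0x5 (hexadecimal) → 5 (decimal)
Compute 1490 mod 5 = 0
0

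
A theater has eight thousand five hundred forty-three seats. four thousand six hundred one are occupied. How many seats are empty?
Convert eight thousand five hundred forty-three (English words) → 8×1000 + 5×100 + 43 = 8543 (decimal)
Convert four thousand six hundred one (English words) → 4×1000 + 6×100 + 1 = 4601 (decimal)
Compute 8543 - 4601 = 3942
3942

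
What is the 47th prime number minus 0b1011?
The 47th prime number = 211
Convert 0b1011 (binary) → 8 + 2 + 1 = 11 (decimal)
Compute 211 - 11 = 200
200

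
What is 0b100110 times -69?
Convert 0b100110 (binary) → 32 + 4 + 2 = 38 (decimal)
Compute 38 × -69 = -2622
-2622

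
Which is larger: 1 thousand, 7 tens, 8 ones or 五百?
Convert 1 thousand, 7 tens, 8 ones (place-value notation) → 1×1000 + 7×10 + 8 = 1078 (decimal)
Convert 五百 (Chinese numeral) → 5×100 = 500 (decimal)
Compare 1078 vs 500: larger = 1078
1078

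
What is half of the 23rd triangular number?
The 23rd triangular number = 23×24/2 = 276
Compute 276 ÷ 2 = 138
138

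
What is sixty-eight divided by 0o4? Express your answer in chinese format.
Convert sixty-eight (English words) → 68 (decimal)
Convert 0o4 (octal) → 4 (decimal)
Compute 68 ÷ 4 = 17
Convert 17 (decimal) → 17 = 1×10 + 7 → 十七 (Chinese numeral)
十七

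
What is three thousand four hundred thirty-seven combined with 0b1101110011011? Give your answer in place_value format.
Convert three thousand four hundred thirty-seven (English words) → 3×1000 + 4×100 + 37 = 3437 (decimal)
Convert 0b1101110011011 (binary) → 4096 + 2048 + 512 + 256 + 128 + 16 + 8 + 2 + 1 = 7067 (decimal)
Compute 3437 + 7067 = 10504
Convert 10504 (decimal) → 10504 = 10×1000 + 5×100 + 4 → 10 thousands, 5 hundreds, 4 ones (place-value notation)
10 thousands, 5 hundreds, 4 ones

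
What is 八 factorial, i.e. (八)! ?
Convert 八 (Chinese numeral) → 8 (decimal)
Compute 8! = 40320
40320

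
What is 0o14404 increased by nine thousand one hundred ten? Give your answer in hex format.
Convert 0o14404 (octal) → 1×4096 + 4×512 + 4×64 + 4 = 6404 (decimal)
Convert nine thousand one hundred ten (English words) → 9×1000 + 1×100 + 10 = 9110 (decimal)
Compute 6404 + 9110 = 15514
Convert 15514 (decimal) → 15514 = 3×4096 + 12×256 + 9×16 + 10 → 0x3C9A (hexadecimal)
0x3C9A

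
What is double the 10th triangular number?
The 10th triangular number = 10×11/2 = 55
Compute 55 × 2 = 110
110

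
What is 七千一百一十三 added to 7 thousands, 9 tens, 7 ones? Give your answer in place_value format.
Convert 七千一百一十三 (Chinese numeral) → 7×1000 + 1×100 + 1×10 + 3 = 7113 (decimal)
Convert 7 thousands, 9 tens, 7 ones (place-value notation) → 7×1000 + 9×10 + 7 = 7097 (decimal)
Compute 7113 + 7097 = 14210
Convert 14210 (decimal) → 14210 = 14×1000 + 2×100 + 1×10 → 14 thousands, 2 hundreds, 1 ten (place-value notation)
14 thousands, 2 hundreds, 1 ten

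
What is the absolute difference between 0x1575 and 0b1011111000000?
Convert 0x1575 (hexadecimal) → 1×4096 + 5×256 + 7×16 + 5 = 5493 (decimal)
Convert 0b1011111000000 (binary) → 4096 + 1024 + 512 + 256 + 128 + 64 = 6080 (decimal)
Compute |5493 - 6080| = 587
587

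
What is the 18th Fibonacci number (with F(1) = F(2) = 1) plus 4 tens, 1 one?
The 18th Fibonacci number (with F(1) = F(2) = 1) = 2584
Convert 4 tens, 1 one (place-value notation) → 4×10 + 1 = 41 (decimal)
Compute 2584 + 41 = 2625
2625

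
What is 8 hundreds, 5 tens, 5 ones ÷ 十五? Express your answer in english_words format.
Convert 8 hundreds, 5 tens, 5 ones (place-value notation) → 8×100 + 5×10 + 5 = 855 (decimal)
Convert 十五 (Chinese numeral) → 1×10 + 5 = 15 (decimal)
Compute 855 ÷ 15 = 57
Convert 57 (decimal) → fifty-seven (English words)
fifty-seven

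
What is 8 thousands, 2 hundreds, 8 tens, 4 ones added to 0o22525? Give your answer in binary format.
Convert 8 thousands, 2 hundreds, 8 tens, 4 ones (place-value notation) → 8×1000 + 2×100 + 8×10 + 4 = 8284 (decimal)
Convert 0o22525 (octal) → 2×4096 + 2×512 + 5×64 + 2×8 + 5 = 9557 (decimal)
Compute 8284 + 9557 = 17841
Convert 17841 (decimal) → 17841 = 16384 + 1024 + 256 + 128 + 32 + 16 + 1 → 0b100010110110001 (binary)
0b100010110110001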